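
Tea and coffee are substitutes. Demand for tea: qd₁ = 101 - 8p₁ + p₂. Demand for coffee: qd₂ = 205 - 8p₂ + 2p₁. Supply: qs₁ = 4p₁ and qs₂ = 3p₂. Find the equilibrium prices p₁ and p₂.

p₁ = 658/65, p₂ = 1331/65

Market 1: 101 - 8p₁ + p₂ = 4p₁ → 12p₁ - p₂ = 101.
Market 2: 11p₂ - 2p₁ = 205.
Eliminating p₂: 11×(1) + 1×(2) gives 130p₁ = 1316, so p₁ = 658/65.
Back-substitute into (2): p₂ = (205 + 2×658/65) / 11 = 1331/65.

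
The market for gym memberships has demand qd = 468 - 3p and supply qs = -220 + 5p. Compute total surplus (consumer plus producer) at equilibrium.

Total surplus = 11760

Equilibrium: 468 - 3p = -220 + 5p gives p* = 86, q* = 210.
Demand choke price: p = 156; supply starts at p = 44.
CS = ½(156 − 86)(210) = 7350; PS = ½(86 − 44)(210) = 4410.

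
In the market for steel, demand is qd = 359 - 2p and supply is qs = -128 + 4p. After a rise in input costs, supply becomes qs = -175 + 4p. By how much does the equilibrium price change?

Original equilibrium: p* = 487/6, q* = 590/3.
New equilibrium: 359 - 2p = -175 + 4p, so 534 = 6p and p' = 89; q' = 359 − 2(89) = 181.
Change in price: 89 − 487/6 = 47/6.

Δp = 47/6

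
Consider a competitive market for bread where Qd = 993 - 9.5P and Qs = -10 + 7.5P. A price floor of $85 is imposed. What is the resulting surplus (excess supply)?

Equilibrium price would be P* = 59, so the floor at 85 binds.
At P = 85: Qd = 185.5, Qs = 627.5.
Surplus = 627.5 − 185.5 = 442.

Surplus = 442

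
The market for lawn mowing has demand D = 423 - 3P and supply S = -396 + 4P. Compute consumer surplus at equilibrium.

Equilibrium: 423 - 3P = -396 + 4P gives P* = 117, Q* = 72.
Demand choke price (D = 0): P = 141.
CS = ½(141 − 117)(72) = 864.

Consumer surplus = 864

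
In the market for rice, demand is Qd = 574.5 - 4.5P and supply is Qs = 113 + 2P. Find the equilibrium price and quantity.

P* = 71, Q* = 255

Set Qd = Qs: 574.5 - 4.5P = 113 + 2P.
461.5 = 6.5P, so P* = 71.
Q* = 574.5 − 4.5(71) = 255.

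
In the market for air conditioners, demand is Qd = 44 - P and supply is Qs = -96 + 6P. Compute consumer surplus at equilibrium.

Consumer surplus = 288

Equilibrium: 44 - P = -96 + 6P gives P* = 20, Q* = 24.
Demand choke price (Qd = 0): P = 44.
CS = ½(44 − 20)(24) = 288.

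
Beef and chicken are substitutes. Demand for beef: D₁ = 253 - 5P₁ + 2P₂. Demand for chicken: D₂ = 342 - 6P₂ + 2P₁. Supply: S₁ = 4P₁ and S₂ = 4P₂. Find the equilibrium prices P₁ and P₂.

Market 1: 253 - 5P₁ + 2P₂ = 4P₁ → 9P₁ - 2P₂ = 253.
Market 2: 10P₂ - 2P₁ = 342.
Eliminating P₂: 10×(1) + 2×(2) gives 86P₁ = 3214, so P₁ = 1607/43.
Back-substitute into (2): P₂ = (342 + 2×1607/43) / 10 = 1792/43.

P₁ = 1607/43, P₂ = 1792/43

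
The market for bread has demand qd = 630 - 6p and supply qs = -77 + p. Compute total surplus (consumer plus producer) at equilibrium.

Total surplus = 336

Equilibrium: 630 - 6p = -77 + p gives p* = 101, q* = 24.
Demand choke price: p = 105; supply starts at p = 77.
CS = ½(105 − 101)(24) = 48; PS = ½(101 − 77)(24) = 288.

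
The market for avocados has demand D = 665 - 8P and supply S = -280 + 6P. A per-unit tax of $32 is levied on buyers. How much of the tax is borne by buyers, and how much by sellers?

Pre-tax equilibrium: P* = 67.5, Q* = 125.
Tax on buyers shifts demand to D = 665 − 8(P + 32) = 409 - 8P.
409 - 8P = -280 + 6P gives seller price Ps = 689/14; buyers pay Pb = 689/14 + 32 = 1137/14.
New quantity: Q = 665 − 8(1137/14) = 107/7.
Buyer burden = 1137/14 − 67.5 = 96/7; seller burden = 67.5 − 689/14 = 128/7.

Buyers bear 96/7, sellers bear 128/7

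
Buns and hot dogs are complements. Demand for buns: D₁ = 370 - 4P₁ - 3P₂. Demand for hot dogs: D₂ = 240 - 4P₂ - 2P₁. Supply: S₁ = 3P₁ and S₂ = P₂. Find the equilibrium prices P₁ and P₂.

Market 1: 370 - 4P₁ - 3P₂ = 3P₁ → 7P₁ + 3P₂ = 370.
Market 2: 5P₂ + 2P₁ = 240.
Eliminating P₂: 5×(1) − 3×(2) gives 29P₁ = 1130, so P₁ = 1130/29.
Back-substitute into (2): P₂ = (240 − 2×1130/29) / 5 = 940/29.

P₁ = 1130/29, P₂ = 940/29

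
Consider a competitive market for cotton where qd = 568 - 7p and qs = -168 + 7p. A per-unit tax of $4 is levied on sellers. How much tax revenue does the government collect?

Pre-tax equilibrium: p* = 368/7, q* = 200.
Tax on sellers shifts supply to qs = -168 + 7(p − 4) = -196 + 7p.
568 - 7p = -196 + 7p gives buyer price pb = 382/7; sellers receive ps = 382/7 − 4 = 354/7.
New quantity: q = 568 − 7(382/7) = 186.
Revenue = 4 × 186 = 744.

Tax revenue = 744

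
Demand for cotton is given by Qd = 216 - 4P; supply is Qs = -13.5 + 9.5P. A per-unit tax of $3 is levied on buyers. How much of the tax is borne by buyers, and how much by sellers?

Pre-tax equilibrium: P* = 17, Q* = 148.
Tax on buyers shifts demand to Qd = 216 − 4(P + 3) = 204 - 4P.
204 - 4P = -13.5 + 9.5P gives seller price Ps = 145/9; buyers pay Pb = 145/9 + 3 = 172/9.
New quantity: Q = 216 − 4(172/9) = 1256/9.
Buyer burden = 172/9 − 17 = 19/9; seller burden = 17 − 145/9 = 8/9.

Buyers bear 19/9, sellers bear 8/9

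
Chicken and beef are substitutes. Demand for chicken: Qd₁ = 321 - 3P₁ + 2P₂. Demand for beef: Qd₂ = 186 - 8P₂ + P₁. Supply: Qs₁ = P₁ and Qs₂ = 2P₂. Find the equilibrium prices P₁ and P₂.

P₁ = 1791/19, P₂ = 1065/38

Market 1: 321 - 3P₁ + 2P₂ = P₁ → 4P₁ - 2P₂ = 321.
Market 2: 10P₂ - P₁ = 186.
Eliminating P₂: 10×(1) + 2×(2) gives 38P₁ = 3582, so P₁ = 1791/19.
Back-substitute into (2): P₂ = (186 + 1×1791/19) / 10 = 1065/38.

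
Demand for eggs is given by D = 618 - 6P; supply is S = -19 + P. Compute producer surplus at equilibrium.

Equilibrium: 618 - 6P = -19 + P gives P* = 91, Q* = 72.
Supply starts at P = 19 (where S = 0).
PS = ½(91 − 19)(72) = 2592.

Producer surplus = 2592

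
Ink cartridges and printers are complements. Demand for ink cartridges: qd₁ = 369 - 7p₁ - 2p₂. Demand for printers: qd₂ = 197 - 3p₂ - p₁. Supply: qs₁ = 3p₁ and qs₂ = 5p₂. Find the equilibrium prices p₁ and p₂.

p₁ = 1279/39, p₂ = 1601/78

Market 1: 369 - 7p₁ - 2p₂ = 3p₁ → 10p₁ + 2p₂ = 369.
Market 2: 8p₂ + p₁ = 197.
Eliminating p₂: 8×(1) − 2×(2) gives 78p₁ = 2558, so p₁ = 1279/39.
Back-substitute into (2): p₂ = (197 − 1×1279/39) / 8 = 1601/78.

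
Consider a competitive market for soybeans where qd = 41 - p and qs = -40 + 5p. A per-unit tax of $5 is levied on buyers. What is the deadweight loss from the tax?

Pre-tax equilibrium: p* = 13.5, q* = 27.5.
Tax on buyers shifts demand to qd = 41 − 1(p + 5) = 36 - p.
36 - p = -40 + 5p gives seller price ps = 38/3; buyers pay pb = 38/3 + 5 = 53/3.
New quantity: q = 41 − 1(53/3) = 70/3.
DWL = ½ × 5 × (27.5 − 70/3) = 125/12.

Deadweight loss = 125/12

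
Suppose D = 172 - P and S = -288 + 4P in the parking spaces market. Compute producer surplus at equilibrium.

Producer surplus = 800

Equilibrium: 172 - P = -288 + 4P gives P* = 92, Q* = 80.
Supply starts at P = 72 (where S = 0).
PS = ½(92 − 72)(80) = 800.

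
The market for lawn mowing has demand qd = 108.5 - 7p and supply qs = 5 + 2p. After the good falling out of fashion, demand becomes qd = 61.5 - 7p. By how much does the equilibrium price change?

Original equilibrium: p* = 11.5, q* = 28.
New equilibrium: 61.5 - 7p = 5 + 2p, so 56.5 = 9p and p' = 113/18; q' = 61.5 − 7(113/18) = 158/9.
Change in price: 113/18 − 11.5 = -47/9.

Δp = -47/9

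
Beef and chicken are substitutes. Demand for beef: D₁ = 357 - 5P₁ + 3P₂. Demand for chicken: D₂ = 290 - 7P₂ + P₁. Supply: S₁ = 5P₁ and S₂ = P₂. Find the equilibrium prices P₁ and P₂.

P₁ = 3726/77, P₂ = 3257/77

Market 1: 357 - 5P₁ + 3P₂ = 5P₁ → 10P₁ - 3P₂ = 357.
Market 2: 8P₂ - P₁ = 290.
Eliminating P₂: 8×(1) + 3×(2) gives 77P₁ = 3726, so P₁ = 3726/77.
Back-substitute into (2): P₂ = (290 + 1×3726/77) / 8 = 3257/77.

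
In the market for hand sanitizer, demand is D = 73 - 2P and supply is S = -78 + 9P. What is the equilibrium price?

Set D = S: 73 - 2P = -78 + 9P.
151 = 11P, so P* = 151/11.
Q* = 73 − 2(151/11) = 501/11.

P* = 151/11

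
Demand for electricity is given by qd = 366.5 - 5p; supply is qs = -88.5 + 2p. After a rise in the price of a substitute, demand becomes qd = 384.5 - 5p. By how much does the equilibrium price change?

Original equilibrium: p* = 65, q* = 41.5.
New equilibrium: 384.5 - 5p = -88.5 + 2p, so 473 = 7p and p' = 473/7; q' = 384.5 − 5(473/7) = 653/14.
Change in price: 473/7 − 65 = 18/7.

Δp = 18/7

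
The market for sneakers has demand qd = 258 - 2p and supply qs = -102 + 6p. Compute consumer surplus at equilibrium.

Consumer surplus = 7056

Equilibrium: 258 - 2p = -102 + 6p gives p* = 45, q* = 168.
Demand choke price (qd = 0): p = 129.
CS = ½(129 − 45)(168) = 7056.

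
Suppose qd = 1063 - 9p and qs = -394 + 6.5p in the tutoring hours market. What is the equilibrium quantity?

Set qd = qs: 1063 - 9p = -394 + 6.5p.
1457 = 15.5p, so p* = 94.
q* = 1063 − 9(94) = 217.

q* = 217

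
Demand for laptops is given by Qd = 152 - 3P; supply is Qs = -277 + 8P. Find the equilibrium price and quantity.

Set Qd = Qs: 152 - 3P = -277 + 8P.
429 = 11P, so P* = 39.
Q* = 152 − 3(39) = 35.

P* = 39, Q* = 35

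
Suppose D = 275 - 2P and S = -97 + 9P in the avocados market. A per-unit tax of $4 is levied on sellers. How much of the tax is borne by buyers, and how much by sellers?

Buyers bear 36/11, sellers bear 8/11

Pre-tax equilibrium: P* = 372/11, Q* = 2281/11.
Tax on sellers shifts supply to S = -97 + 9(P − 4) = -133 + 9P.
275 - 2P = -133 + 9P gives buyer price Pb = 408/11; sellers receive Ps = 408/11 − 4 = 364/11.
New quantity: Q = 275 − 2(408/11) = 2209/11.
Buyer burden = 408/11 − 372/11 = 36/11; seller burden = 372/11 − 364/11 = 8/11.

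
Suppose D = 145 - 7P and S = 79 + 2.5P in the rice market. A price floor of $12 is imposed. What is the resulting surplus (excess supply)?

Equilibrium price would be P* = 132/19, so the floor at 12 binds.
At P = 12: D = 61, S = 109.
Surplus = 109 − 61 = 48.

Surplus = 48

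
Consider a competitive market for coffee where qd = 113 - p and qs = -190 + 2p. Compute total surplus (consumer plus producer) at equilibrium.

Equilibrium: 113 - p = -190 + 2p gives p* = 101, q* = 12.
Demand choke price: p = 113; supply starts at p = 95.
CS = ½(113 − 101)(12) = 72; PS = ½(101 − 95)(12) = 36.

Total surplus = 108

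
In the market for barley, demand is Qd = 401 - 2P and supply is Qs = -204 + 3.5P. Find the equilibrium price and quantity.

P* = 110, Q* = 181

Set Qd = Qs: 401 - 2P = -204 + 3.5P.
605 = 5.5P, so P* = 110.
Q* = 401 − 2(110) = 181.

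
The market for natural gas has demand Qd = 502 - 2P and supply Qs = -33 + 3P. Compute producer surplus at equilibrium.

Equilibrium: 502 - 2P = -33 + 3P gives P* = 107, Q* = 288.
Supply starts at P = 11 (where Qs = 0).
PS = ½(107 − 11)(288) = 13824.

Producer surplus = 13824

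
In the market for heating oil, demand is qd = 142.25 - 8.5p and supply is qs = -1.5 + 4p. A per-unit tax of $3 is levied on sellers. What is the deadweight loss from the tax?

Deadweight loss = 12.24

Pre-tax equilibrium: p* = 11.5, q* = 44.5.
Tax on sellers shifts supply to qs = -1.5 + 4(p − 3) = -13.5 + 4p.
142.25 - 8.5p = -13.5 + 4p gives buyer price pb = 12.46; sellers receive ps = 12.46 − 3 = 9.46.
New quantity: q = 142.25 − 8.5(12.46) = 36.34.
DWL = ½ × 3 × (44.5 − 36.34) = 12.24.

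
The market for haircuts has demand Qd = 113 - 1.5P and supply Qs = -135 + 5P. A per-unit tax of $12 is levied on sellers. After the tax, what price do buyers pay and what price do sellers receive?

Buyers pay 616/13, sellers receive 460/13

Pre-tax equilibrium: P* = 496/13, Q* = 725/13.
Tax on sellers shifts supply to Qs = -135 + 5(P − 12) = -195 + 5P.
113 - 1.5P = -195 + 5P gives buyer price Pb = 616/13; sellers receive Ps = 616/13 − 12 = 460/13.
New quantity: Q = 113 − 1.5(616/13) = 545/13.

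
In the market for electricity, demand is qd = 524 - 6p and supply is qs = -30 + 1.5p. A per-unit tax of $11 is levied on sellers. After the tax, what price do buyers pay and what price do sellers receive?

Pre-tax equilibrium: p* = 1108/15, q* = 80.8.
Tax on sellers shifts supply to qs = -30 + 1.5(p − 11) = -46.5 + 1.5p.
524 - 6p = -46.5 + 1.5p gives buyer price pb = 1141/15; sellers receive ps = 1141/15 − 11 = 976/15.
New quantity: q = 524 − 6(1141/15) = 67.6.

Buyers pay 1141/15, sellers receive 976/15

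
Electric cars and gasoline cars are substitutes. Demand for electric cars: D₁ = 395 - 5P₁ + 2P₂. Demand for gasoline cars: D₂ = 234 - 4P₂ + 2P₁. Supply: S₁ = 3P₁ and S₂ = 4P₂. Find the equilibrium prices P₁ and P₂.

Market 1: 395 - 5P₁ + 2P₂ = 3P₁ → 8P₁ - 2P₂ = 395.
Market 2: 8P₂ - 2P₁ = 234.
Eliminating P₂: 8×(1) + 2×(2) gives 60P₁ = 3628, so P₁ = 907/15.
Back-substitute into (2): P₂ = (234 + 2×907/15) / 8 = 1331/30.

P₁ = 907/15, P₂ = 1331/30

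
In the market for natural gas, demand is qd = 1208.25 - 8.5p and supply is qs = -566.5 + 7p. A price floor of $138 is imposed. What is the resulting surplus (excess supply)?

Equilibrium price would be p* = 114.5, so the floor at 138 binds.
At p = 138: qd = 35.25, qs = 399.5.
Surplus = 399.5 − 35.25 = 364.25.

Surplus = 364.25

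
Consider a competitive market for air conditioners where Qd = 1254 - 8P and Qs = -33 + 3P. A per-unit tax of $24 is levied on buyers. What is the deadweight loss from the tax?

Deadweight loss = 6912/11

Pre-tax equilibrium: P* = 117, Q* = 318.
Tax on buyers shifts demand to Qd = 1254 − 8(P + 24) = 1062 - 8P.
1062 - 8P = -33 + 3P gives seller price Ps = 1095/11; buyers pay Pb = 1095/11 + 24 = 1359/11.
New quantity: Q = 1254 − 8(1359/11) = 2922/11.
DWL = ½ × 24 × (318 − 2922/11) = 6912/11.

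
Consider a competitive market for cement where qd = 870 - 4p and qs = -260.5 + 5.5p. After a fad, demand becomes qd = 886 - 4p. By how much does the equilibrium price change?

Δp = 32/19

Original equilibrium: p* = 119, q* = 394.
New equilibrium: 886 - 4p = -260.5 + 5.5p, so 1146.5 = 9.5p and p' = 2293/19; q' = 886 − 4(2293/19) = 7662/19.
Change in price: 2293/19 − 119 = 32/19.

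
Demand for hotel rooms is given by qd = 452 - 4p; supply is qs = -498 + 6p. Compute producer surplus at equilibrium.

Equilibrium: 452 - 4p = -498 + 6p gives p* = 95, q* = 72.
Supply starts at p = 83 (where qs = 0).
PS = ½(95 − 83)(72) = 432.

Producer surplus = 432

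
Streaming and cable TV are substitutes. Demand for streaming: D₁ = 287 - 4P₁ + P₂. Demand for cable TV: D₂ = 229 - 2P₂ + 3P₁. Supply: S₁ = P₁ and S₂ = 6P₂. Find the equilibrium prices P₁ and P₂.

P₁ = 2525/37, P₂ = 2006/37

Market 1: 287 - 4P₁ + P₂ = P₁ → 5P₁ - P₂ = 287.
Market 2: 8P₂ - 3P₁ = 229.
Eliminating P₂: 8×(1) + 1×(2) gives 37P₁ = 2525, so P₁ = 2525/37.
Back-substitute into (2): P₂ = (229 + 3×2525/37) / 8 = 2006/37.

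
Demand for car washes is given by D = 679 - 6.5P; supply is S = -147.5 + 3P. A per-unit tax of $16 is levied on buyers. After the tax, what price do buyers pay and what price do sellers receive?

Buyers pay 1749/19, sellers receive 1445/19

Pre-tax equilibrium: P* = 87, Q* = 113.5.
Tax on buyers shifts demand to D = 679 − 6.5(P + 16) = 575 - 6.5P.
575 - 6.5P = -147.5 + 3P gives seller price Ps = 1445/19; buyers pay Pb = 1445/19 + 16 = 1749/19.
New quantity: Q = 679 − 6.5(1749/19) = 3065/38.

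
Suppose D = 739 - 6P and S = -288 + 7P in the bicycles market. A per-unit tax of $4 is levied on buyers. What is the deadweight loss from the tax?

Pre-tax equilibrium: P* = 79, Q* = 265.
Tax on buyers shifts demand to D = 739 − 6(P + 4) = 715 - 6P.
715 - 6P = -288 + 7P gives seller price Ps = 1003/13; buyers pay Pb = 1003/13 + 4 = 1055/13.
New quantity: Q = 739 − 6(1055/13) = 3277/13.
DWL = ½ × 4 × (265 − 3277/13) = 336/13.

Deadweight loss = 336/13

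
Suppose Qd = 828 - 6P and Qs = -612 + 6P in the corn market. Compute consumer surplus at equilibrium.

Consumer surplus = 972

Equilibrium: 828 - 6P = -612 + 6P gives P* = 120, Q* = 108.
Demand choke price (Qd = 0): P = 138.
CS = ½(138 − 120)(108) = 972.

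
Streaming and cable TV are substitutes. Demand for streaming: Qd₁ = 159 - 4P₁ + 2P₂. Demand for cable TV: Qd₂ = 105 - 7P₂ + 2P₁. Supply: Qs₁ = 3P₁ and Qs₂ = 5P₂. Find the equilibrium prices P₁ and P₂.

P₁ = 26.475, P₂ = 13.1625

Market 1: 159 - 4P₁ + 2P₂ = 3P₁ → 7P₁ - 2P₂ = 159.
Market 2: 12P₂ - 2P₁ = 105.
Eliminating P₂: 12×(1) + 2×(2) gives 80P₁ = 2118, so P₁ = 26.475.
Back-substitute into (2): P₂ = (105 + 2×26.475) / 12 = 13.1625.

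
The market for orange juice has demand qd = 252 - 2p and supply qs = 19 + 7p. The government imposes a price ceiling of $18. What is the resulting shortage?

Shortage = 71

Equilibrium price would be p* = 233/9, so the ceiling at 18 binds.
At p = 18: qd = 252 − 2(18) = 216, qs = 19 + 7(18) = 145.
Shortage = 216 − 145 = 71.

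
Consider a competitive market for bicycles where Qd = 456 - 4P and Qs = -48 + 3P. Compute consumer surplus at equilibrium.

Consumer surplus = 3528

Equilibrium: 456 - 4P = -48 + 3P gives P* = 72, Q* = 168.
Demand choke price (Qd = 0): P = 114.
CS = ½(114 − 72)(168) = 3528.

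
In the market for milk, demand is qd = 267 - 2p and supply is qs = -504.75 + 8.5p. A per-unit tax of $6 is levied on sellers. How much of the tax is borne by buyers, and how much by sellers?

Buyers bear 34/7, sellers bear 8/7

Pre-tax equilibrium: p* = 73.5, q* = 120.
Tax on sellers shifts supply to qs = -504.75 + 8.5(p − 6) = -555.75 + 8.5p.
267 - 2p = -555.75 + 8.5p gives buyer price pb = 1097/14; sellers receive ps = 1097/14 − 6 = 1013/14.
New quantity: q = 267 − 2(1097/14) = 772/7.
Buyer burden = 1097/14 − 73.5 = 34/7; seller burden = 73.5 − 1013/14 = 8/7.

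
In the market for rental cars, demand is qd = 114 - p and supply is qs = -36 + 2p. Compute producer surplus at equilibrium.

Equilibrium: 114 - p = -36 + 2p gives p* = 50, q* = 64.
Supply starts at p = 18 (where qs = 0).
PS = ½(50 − 18)(64) = 1024.

Producer surplus = 1024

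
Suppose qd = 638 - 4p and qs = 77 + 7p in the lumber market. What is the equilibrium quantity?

q* = 434

Set qd = qs: 638 - 4p = 77 + 7p.
561 = 11p, so p* = 51.
q* = 638 − 4(51) = 434.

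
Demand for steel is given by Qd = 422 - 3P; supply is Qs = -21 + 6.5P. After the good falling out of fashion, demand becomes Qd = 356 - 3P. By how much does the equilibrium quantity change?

ΔQ = -858/19

Original equilibrium: P* = 886/19, Q* = 5360/19.
New equilibrium: 356 - 3P = -21 + 6.5P, so 377 = 9.5P and P' = 754/19; Q' = 356 − 3(754/19) = 4502/19.
Change in quantity: 4502/19 − 5360/19 = -858/19.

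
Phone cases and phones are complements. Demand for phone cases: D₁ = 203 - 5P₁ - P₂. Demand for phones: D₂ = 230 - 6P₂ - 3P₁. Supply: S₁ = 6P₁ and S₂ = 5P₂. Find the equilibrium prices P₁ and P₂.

Market 1: 203 - 5P₁ - P₂ = 6P₁ → 11P₁ + P₂ = 203.
Market 2: 11P₂ + 3P₁ = 230.
Eliminating P₂: 11×(1) − 1×(2) gives 118P₁ = 2003, so P₁ = 2003/118.
Back-substitute into (2): P₂ = (230 − 3×2003/118) / 11 = 1921/118.

P₁ = 2003/118, P₂ = 1921/118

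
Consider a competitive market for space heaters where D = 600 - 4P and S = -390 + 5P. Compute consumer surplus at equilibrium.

Equilibrium: 600 - 4P = -390 + 5P gives P* = 110, Q* = 160.
Demand choke price (D = 0): P = 150.
CS = ½(150 − 110)(160) = 3200.

Consumer surplus = 3200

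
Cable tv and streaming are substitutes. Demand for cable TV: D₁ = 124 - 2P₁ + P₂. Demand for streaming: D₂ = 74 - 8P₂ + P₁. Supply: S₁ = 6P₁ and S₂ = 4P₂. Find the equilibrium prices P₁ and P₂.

P₁ = 1562/95, P₂ = 716/95

Market 1: 124 - 2P₁ + P₂ = 6P₁ → 8P₁ - P₂ = 124.
Market 2: 12P₂ - P₁ = 74.
Eliminating P₂: 12×(1) + 1×(2) gives 95P₁ = 1562, so P₁ = 1562/95.
Back-substitute into (2): P₂ = (74 + 1×1562/95) / 12 = 716/95.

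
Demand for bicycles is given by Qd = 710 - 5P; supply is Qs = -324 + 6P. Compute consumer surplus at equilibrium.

Equilibrium: 710 - 5P = -324 + 6P gives P* = 94, Q* = 240.
Demand choke price (Qd = 0): P = 142.
CS = ½(142 − 94)(240) = 5760.

Consumer surplus = 5760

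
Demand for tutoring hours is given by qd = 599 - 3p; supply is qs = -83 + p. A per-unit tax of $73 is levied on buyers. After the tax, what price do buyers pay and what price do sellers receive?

Buyers pay $188.75, sellers receive $115.75

Pre-tax equilibrium: p* = 170.5, q* = 87.5.
Tax on buyers shifts demand to qd = 599 − 3(p + 73) = 380 - 3p.
380 - 3p = -83 + p gives seller price ps = 115.75; buyers pay pb = 115.75 + 73 = 188.75.
New quantity: q = 599 − 3(188.75) = 32.75.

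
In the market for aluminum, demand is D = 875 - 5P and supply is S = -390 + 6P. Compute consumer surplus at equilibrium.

Equilibrium: 875 - 5P = -390 + 6P gives P* = 115, Q* = 300.
Demand choke price (D = 0): P = 175.
CS = ½(175 − 115)(300) = 9000.

Consumer surplus = 9000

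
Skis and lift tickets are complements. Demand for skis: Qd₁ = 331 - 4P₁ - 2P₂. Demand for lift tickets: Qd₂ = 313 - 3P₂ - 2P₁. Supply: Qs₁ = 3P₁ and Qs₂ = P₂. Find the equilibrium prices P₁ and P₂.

Market 1: 331 - 4P₁ - 2P₂ = 3P₁ → 7P₁ + 2P₂ = 331.
Market 2: 4P₂ + 2P₁ = 313.
Eliminating P₂: 4×(1) − 2×(2) gives 24P₁ = 698, so P₁ = 349/12.
Back-substitute into (2): P₂ = (313 − 2×349/12) / 4 = 1529/24.

P₁ = 349/12, P₂ = 1529/24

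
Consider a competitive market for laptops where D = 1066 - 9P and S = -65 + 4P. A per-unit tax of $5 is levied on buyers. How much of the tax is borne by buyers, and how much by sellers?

Buyers bear 20/13, sellers bear 45/13

Pre-tax equilibrium: P* = 87, Q* = 283.
Tax on buyers shifts demand to D = 1066 − 9(P + 5) = 1021 - 9P.
1021 - 9P = -65 + 4P gives seller price Ps = 1086/13; buyers pay Pb = 1086/13 + 5 = 1151/13.
New quantity: Q = 1066 − 9(1151/13) = 3499/13.
Buyer burden = 1151/13 − 87 = 20/13; seller burden = 87 − 1086/13 = 45/13.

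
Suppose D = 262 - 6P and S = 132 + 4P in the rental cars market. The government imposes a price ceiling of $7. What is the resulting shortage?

Equilibrium price would be P* = 13, so the ceiling at 7 binds.
At P = 7: D = 262 − 6(7) = 220, S = 132 + 4(7) = 160.
Shortage = 220 − 160 = 60.

Shortage = 60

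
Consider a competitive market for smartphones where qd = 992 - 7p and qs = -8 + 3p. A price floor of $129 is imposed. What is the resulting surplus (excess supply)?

Surplus = 290

Equilibrium price would be p* = 100, so the floor at 129 binds.
At p = 129: qd = 89, qs = 379.
Surplus = 379 − 89 = 290.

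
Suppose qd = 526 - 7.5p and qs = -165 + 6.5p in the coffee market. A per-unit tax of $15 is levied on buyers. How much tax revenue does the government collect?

Tax revenue = 87015/56

Pre-tax equilibrium: p* = 691/14, q* = 4363/28.
Tax on buyers shifts demand to qd = 526 − 7.5(p + 15) = 413.5 - 7.5p.
413.5 - 7.5p = -165 + 6.5p gives seller price ps = 1157/28; buyers pay pb = 1157/28 + 15 = 1577/28.
New quantity: q = 526 − 7.5(1577/28) = 5801/56.
Revenue = 15 × 5801/56 = 87015/56.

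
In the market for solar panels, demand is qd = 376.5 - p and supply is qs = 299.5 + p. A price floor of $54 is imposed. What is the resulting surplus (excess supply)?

Surplus = 31

Equilibrium price would be p* = 38.5, so the floor at 54 binds.
At p = 54: qd = 322.5, qs = 353.5.
Surplus = 353.5 − 322.5 = 31.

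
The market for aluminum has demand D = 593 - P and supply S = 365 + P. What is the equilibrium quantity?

Q* = 479

Set D = S: 593 - P = 365 + P.
228 = 2P, so P* = 114.
Q* = 593 − 1(114) = 479.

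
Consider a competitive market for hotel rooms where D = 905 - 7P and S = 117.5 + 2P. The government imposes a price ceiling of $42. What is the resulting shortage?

Equilibrium price would be P* = 87.5, so the ceiling at 42 binds.
At P = 42: D = 905 − 7(42) = 611, S = 117.5 + 2(42) = 201.5.
Shortage = 611 − 201.5 = 409.5.

Shortage = 409.5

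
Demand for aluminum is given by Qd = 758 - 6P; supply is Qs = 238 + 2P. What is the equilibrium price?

Set Qd = Qs: 758 - 6P = 238 + 2P.
520 = 8P, so P* = 65.
Q* = 758 − 6(65) = 368.

P* = 65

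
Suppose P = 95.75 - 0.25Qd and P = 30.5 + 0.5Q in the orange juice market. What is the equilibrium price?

P* = 74

Set the two price expressions equal: 95.75 - 0.25Q = 30.5 + 0.5Q.
65.25 = 0.75Q, so Q* = 87.
P* = 95.75 − (0.25)(87) = 74.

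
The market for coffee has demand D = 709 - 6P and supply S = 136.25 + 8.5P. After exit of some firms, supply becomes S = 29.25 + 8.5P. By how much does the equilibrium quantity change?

Original equilibrium: P* = 39.5, Q* = 472.
New equilibrium: 709 - 6P = 29.25 + 8.5P, so 679.75 = 14.5P and P' = 2719/58; Q' = 709 − 6(2719/58) = 12404/29.
Change in quantity: 12404/29 − 472 = -1284/29.

ΔQ = -1284/29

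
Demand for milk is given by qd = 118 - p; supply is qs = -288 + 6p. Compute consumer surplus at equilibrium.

Consumer surplus = 1800

Equilibrium: 118 - p = -288 + 6p gives p* = 58, q* = 60.
Demand choke price (qd = 0): p = 118.
CS = ½(118 − 58)(60) = 1800.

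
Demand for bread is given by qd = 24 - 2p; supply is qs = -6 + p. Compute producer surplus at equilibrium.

Equilibrium: 24 - 2p = -6 + p gives p* = 10, q* = 4.
Supply starts at p = 6 (where qs = 0).
PS = ½(10 − 6)(4) = 8.

Producer surplus = 8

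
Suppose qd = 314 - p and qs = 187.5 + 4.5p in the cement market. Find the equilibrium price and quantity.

p* = 23, q* = 291

Set qd = qs: 314 - p = 187.5 + 4.5p.
126.5 = 5.5p, so p* = 23.
q* = 314 − 1(23) = 291.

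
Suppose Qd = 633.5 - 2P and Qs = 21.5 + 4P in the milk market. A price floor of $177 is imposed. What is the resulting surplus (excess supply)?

Equilibrium price would be P* = 102, so the floor at 177 binds.
At P = 177: Qd = 279.5, Qs = 729.5.
Surplus = 729.5 − 279.5 = 450.

Surplus = 450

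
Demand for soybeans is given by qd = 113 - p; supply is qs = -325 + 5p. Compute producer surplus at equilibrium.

Producer surplus = 160

Equilibrium: 113 - p = -325 + 5p gives p* = 73, q* = 40.
Supply starts at p = 65 (where qs = 0).
PS = ½(73 − 65)(40) = 160.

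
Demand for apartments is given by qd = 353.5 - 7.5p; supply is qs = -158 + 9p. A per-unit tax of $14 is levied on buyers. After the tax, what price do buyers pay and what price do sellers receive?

Pre-tax equilibrium: p* = 31, q* = 121.
Tax on buyers shifts demand to qd = 353.5 − 7.5(p + 14) = 248.5 - 7.5p.
248.5 - 7.5p = -158 + 9p gives seller price ps = 271/11; buyers pay pb = 271/11 + 14 = 425/11.
New quantity: q = 353.5 − 7.5(425/11) = 701/11.

Buyers pay 425/11, sellers receive 271/11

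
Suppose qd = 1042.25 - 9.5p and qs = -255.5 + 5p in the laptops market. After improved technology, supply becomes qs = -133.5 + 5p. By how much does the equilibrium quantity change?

Original equilibrium: p* = 89.5, q* = 192.
New equilibrium: 1042.25 - 9.5p = -133.5 + 5p, so 1175.75 = 14.5p and p' = 4703/58; q' = 1042.25 − 9.5(4703/58) = 7886/29.
Change in quantity: 7886/29 − 192 = 2318/29.

Δq = 2318/29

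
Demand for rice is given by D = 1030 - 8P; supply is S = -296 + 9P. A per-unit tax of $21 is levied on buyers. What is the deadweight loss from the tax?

Deadweight loss = 15876/17

Pre-tax equilibrium: P* = 78, Q* = 406.
Tax on buyers shifts demand to D = 1030 − 8(P + 21) = 862 - 8P.
862 - 8P = -296 + 9P gives seller price Ps = 1158/17; buyers pay Pb = 1158/17 + 21 = 1515/17.
New quantity: Q = 1030 − 8(1515/17) = 5390/17.
DWL = ½ × 21 × (406 − 5390/17) = 15876/17.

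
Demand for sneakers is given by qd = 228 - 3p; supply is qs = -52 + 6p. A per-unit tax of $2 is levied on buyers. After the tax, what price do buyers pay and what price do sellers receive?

Pre-tax equilibrium: p* = 280/9, q* = 404/3.
Tax on buyers shifts demand to qd = 228 − 3(p + 2) = 222 - 3p.
222 - 3p = -52 + 6p gives seller price ps = 274/9; buyers pay pb = 274/9 + 2 = 292/9.
New quantity: q = 228 − 3(292/9) = 392/3.

Buyers pay 292/9, sellers receive 274/9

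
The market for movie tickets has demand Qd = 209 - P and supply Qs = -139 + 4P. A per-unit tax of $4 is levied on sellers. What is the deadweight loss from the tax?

Pre-tax equilibrium: P* = 69.6, Q* = 139.4.
Tax on sellers shifts supply to Qs = -139 + 4(P − 4) = -155 + 4P.
209 - P = -155 + 4P gives buyer price Pb = 72.8; sellers receive Ps = 72.8 − 4 = 68.8.
New quantity: Q = 209 − 1(72.8) = 136.2.
DWL = ½ × 4 × (139.4 − 136.2) = 6.4.

Deadweight loss = 6.4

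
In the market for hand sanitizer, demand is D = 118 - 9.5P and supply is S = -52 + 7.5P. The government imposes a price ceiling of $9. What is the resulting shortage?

Equilibrium price would be P* = 10, so the ceiling at 9 binds.
At P = 9: D = 118 − 9.5(9) = 32.5, S = -52 + 7.5(9) = 15.5.
Shortage = 32.5 − 15.5 = 17.

Shortage = 17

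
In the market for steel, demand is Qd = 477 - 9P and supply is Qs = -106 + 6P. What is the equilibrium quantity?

Set Qd = Qs: 477 - 9P = -106 + 6P.
583 = 15P, so P* = 583/15.
Q* = 477 − 9(583/15) = 127.2.

Q* = 127.2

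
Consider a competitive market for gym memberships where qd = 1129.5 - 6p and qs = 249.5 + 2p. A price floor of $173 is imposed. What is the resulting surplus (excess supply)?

Equilibrium price would be p* = 110, so the floor at 173 binds.
At p = 173: qd = 91.5, qs = 595.5.
Surplus = 595.5 − 91.5 = 504.

Surplus = 504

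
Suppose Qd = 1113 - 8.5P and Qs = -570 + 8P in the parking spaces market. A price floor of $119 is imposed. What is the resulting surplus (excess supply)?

Surplus = 280.5

Equilibrium price would be P* = 102, so the floor at 119 binds.
At P = 119: Qd = 101.5, Qs = 382.
Surplus = 382 − 101.5 = 280.5.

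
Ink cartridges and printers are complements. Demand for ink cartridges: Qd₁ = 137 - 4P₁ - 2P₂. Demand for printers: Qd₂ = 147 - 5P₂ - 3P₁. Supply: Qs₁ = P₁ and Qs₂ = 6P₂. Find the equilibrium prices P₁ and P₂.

P₁ = 1213/49, P₂ = 324/49

Market 1: 137 - 4P₁ - 2P₂ = P₁ → 5P₁ + 2P₂ = 137.
Market 2: 11P₂ + 3P₁ = 147.
Eliminating P₂: 11×(1) − 2×(2) gives 49P₁ = 1213, so P₁ = 1213/49.
Back-substitute into (2): P₂ = (147 − 3×1213/49) / 11 = 324/49.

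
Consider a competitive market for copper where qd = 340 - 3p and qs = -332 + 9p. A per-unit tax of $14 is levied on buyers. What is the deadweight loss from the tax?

Deadweight loss = 220.5

Pre-tax equilibrium: p* = 56, q* = 172.
Tax on buyers shifts demand to qd = 340 − 3(p + 14) = 298 - 3p.
298 - 3p = -332 + 9p gives seller price ps = 52.5; buyers pay pb = 52.5 + 14 = 66.5.
New quantity: q = 340 − 3(66.5) = 140.5.
DWL = ½ × 14 × (172 − 140.5) = 220.5.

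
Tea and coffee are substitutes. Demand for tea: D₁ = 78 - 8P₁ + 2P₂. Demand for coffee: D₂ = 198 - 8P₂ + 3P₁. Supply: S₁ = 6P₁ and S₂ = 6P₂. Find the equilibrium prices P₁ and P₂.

P₁ = 744/95, P₂ = 1503/95

Market 1: 78 - 8P₁ + 2P₂ = 6P₁ → 14P₁ - 2P₂ = 78.
Market 2: 14P₂ - 3P₁ = 198.
Eliminating P₂: 14×(1) + 2×(2) gives 190P₁ = 1488, so P₁ = 744/95.
Back-substitute into (2): P₂ = (198 + 3×744/95) / 14 = 1503/95.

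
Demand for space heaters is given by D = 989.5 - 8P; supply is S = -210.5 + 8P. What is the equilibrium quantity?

Set D = S: 989.5 - 8P = -210.5 + 8P.
1200 = 16P, so P* = 75.
Q* = 989.5 − 8(75) = 389.5.

Q* = 389.5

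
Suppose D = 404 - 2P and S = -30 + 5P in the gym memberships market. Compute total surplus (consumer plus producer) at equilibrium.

Equilibrium: 404 - 2P = -30 + 5P gives P* = 62, Q* = 280.
Demand choke price: P = 202; supply starts at P = 6.
CS = ½(202 − 62)(280) = 19600; PS = ½(62 − 6)(280) = 7840.

Total surplus = 27440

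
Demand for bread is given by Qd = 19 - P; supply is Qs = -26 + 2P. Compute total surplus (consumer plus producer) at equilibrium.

Total surplus = 12

Equilibrium: 19 - P = -26 + 2P gives P* = 15, Q* = 4.
Demand choke price: P = 19; supply starts at P = 13.
CS = ½(19 − 15)(4) = 8; PS = ½(15 − 13)(4) = 4.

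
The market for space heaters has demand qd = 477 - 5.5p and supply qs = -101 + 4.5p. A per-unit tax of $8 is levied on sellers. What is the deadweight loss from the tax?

Deadweight loss = 79.2

Pre-tax equilibrium: p* = 57.8, q* = 159.1.
Tax on sellers shifts supply to qs = -101 + 4.5(p − 8) = -137 + 4.5p.
477 - 5.5p = -137 + 4.5p gives buyer price pb = 61.4; sellers receive ps = 61.4 − 8 = 53.4.
New quantity: q = 477 − 5.5(61.4) = 139.3.
DWL = ½ × 8 × (159.1 − 139.3) = 79.2.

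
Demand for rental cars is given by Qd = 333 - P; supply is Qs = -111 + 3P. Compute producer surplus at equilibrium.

Equilibrium: 333 - P = -111 + 3P gives P* = 111, Q* = 222.
Supply starts at P = 37 (where Qs = 0).
PS = ½(111 − 37)(222) = 8214.

Producer surplus = 8214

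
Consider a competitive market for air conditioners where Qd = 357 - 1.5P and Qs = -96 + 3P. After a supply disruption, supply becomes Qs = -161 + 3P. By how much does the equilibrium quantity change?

Original equilibrium: P* = 302/3, Q* = 206.
New equilibrium: 357 - 1.5P = -161 + 3P, so 518 = 4.5P and P' = 1036/9; Q' = 357 − 1.5(1036/9) = 553/3.
Change in quantity: 553/3 − 206 = -65/3.

ΔQ = -65/3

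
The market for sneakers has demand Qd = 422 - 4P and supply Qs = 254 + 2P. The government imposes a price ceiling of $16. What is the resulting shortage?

Equilibrium price would be P* = 28, so the ceiling at 16 binds.
At P = 16: Qd = 422 − 4(16) = 358, Qs = 254 + 2(16) = 286.
Shortage = 358 − 286 = 72.

Shortage = 72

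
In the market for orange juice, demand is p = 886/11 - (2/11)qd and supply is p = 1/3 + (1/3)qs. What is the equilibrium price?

Set the two price expressions equal: 886/11 - (2/11)q = 1/3 + (1/3)q.
2647/33 = (17/33)q, so q* = 2647/17.
p* = 886/11 − (2/11)(2647/17) = 888/17.

p* = 888/17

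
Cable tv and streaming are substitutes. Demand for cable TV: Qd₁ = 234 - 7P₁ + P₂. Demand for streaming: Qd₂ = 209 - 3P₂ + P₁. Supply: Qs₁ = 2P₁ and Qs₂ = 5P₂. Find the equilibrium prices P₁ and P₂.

P₁ = 2081/71, P₂ = 2115/71

Market 1: 234 - 7P₁ + P₂ = 2P₁ → 9P₁ - P₂ = 234.
Market 2: 8P₂ - P₁ = 209.
Eliminating P₂: 8×(1) + 1×(2) gives 71P₁ = 2081, so P₁ = 2081/71.
Back-substitute into (2): P₂ = (209 + 1×2081/71) / 8 = 2115/71.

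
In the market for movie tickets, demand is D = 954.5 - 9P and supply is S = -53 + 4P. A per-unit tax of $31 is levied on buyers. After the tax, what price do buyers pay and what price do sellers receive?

Buyers pay 2263/26, sellers receive 1457/26

Pre-tax equilibrium: P* = 77.5, Q* = 257.
Tax on buyers shifts demand to D = 954.5 − 9(P + 31) = 675.5 - 9P.
675.5 - 9P = -53 + 4P gives seller price Ps = 1457/26; buyers pay Pb = 1457/26 + 31 = 2263/26.
New quantity: Q = 954.5 − 9(2263/26) = 2225/13.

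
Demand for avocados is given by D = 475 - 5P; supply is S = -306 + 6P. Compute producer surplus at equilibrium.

Equilibrium: 475 - 5P = -306 + 6P gives P* = 71, Q* = 120.
Supply starts at P = 51 (where S = 0).
PS = ½(71 − 51)(120) = 1200.

Producer surplus = 1200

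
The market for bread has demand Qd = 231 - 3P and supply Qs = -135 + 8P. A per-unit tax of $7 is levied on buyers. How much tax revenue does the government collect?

Tax revenue = 8925/11

Pre-tax equilibrium: P* = 366/11, Q* = 1443/11.
Tax on buyers shifts demand to Qd = 231 − 3(P + 7) = 210 - 3P.
210 - 3P = -135 + 8P gives seller price Ps = 345/11; buyers pay Pb = 345/11 + 7 = 422/11.
New quantity: Q = 231 − 3(422/11) = 1275/11.
Revenue = 7 × 1275/11 = 8925/11.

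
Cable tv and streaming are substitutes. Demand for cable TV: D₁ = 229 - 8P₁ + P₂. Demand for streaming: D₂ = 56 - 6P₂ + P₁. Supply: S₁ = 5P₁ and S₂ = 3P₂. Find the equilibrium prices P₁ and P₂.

Market 1: 229 - 8P₁ + P₂ = 5P₁ → 13P₁ - P₂ = 229.
Market 2: 9P₂ - P₁ = 56.
Eliminating P₂: 9×(1) + 1×(2) gives 116P₁ = 2117, so P₁ = 18.25.
Back-substitute into (2): P₂ = (56 + 1×18.25) / 9 = 8.25.

P₁ = 18.25, P₂ = 8.25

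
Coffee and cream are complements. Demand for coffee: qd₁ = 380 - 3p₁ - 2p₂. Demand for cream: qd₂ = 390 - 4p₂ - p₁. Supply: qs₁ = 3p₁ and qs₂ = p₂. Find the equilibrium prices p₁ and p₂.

Market 1: 380 - 3p₁ - 2p₂ = 3p₁ → 6p₁ + 2p₂ = 380.
Market 2: 5p₂ + p₁ = 390.
Eliminating p₂: 5×(1) − 2×(2) gives 28p₁ = 1120, so p₁ = 40.
Back-substitute into (2): p₂ = (390 − 1×40) / 5 = 70.

p₁ = 40, p₂ = 70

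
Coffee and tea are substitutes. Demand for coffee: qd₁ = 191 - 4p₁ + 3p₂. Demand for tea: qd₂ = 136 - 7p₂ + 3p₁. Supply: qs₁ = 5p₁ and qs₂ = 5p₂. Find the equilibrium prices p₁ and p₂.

p₁ = 300/11, p₂ = 599/33

Market 1: 191 - 4p₁ + 3p₂ = 5p₁ → 9p₁ - 3p₂ = 191.
Market 2: 12p₂ - 3p₁ = 136.
Eliminating p₂: 12×(1) + 3×(2) gives 99p₁ = 2700, so p₁ = 300/11.
Back-substitute into (2): p₂ = (136 + 3×300/11) / 12 = 599/33.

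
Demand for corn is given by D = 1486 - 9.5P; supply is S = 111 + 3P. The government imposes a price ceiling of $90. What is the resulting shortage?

Equilibrium price would be P* = 110, so the ceiling at 90 binds.
At P = 90: D = 1486 − 9.5(90) = 631, S = 111 + 3(90) = 381.
Shortage = 631 − 381 = 250.

Shortage = 250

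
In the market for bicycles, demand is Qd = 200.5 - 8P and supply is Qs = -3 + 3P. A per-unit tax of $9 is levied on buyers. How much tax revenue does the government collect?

Pre-tax equilibrium: P* = 18.5, Q* = 52.5.
Tax on buyers shifts demand to Qd = 200.5 − 8(P + 9) = 128.5 - 8P.
128.5 - 8P = -3 + 3P gives seller price Ps = 263/22; buyers pay Pb = 263/22 + 9 = 461/22.
New quantity: Q = 200.5 − 8(461/22) = 723/22.
Revenue = 9 × 723/22 = 6507/22.

Tax revenue = 6507/22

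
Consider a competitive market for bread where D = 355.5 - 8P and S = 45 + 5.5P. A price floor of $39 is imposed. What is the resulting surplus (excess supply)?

Equilibrium price would be P* = 23, so the floor at 39 binds.
At P = 39: D = 43.5, S = 259.5.
Surplus = 259.5 − 43.5 = 216.

Surplus = 216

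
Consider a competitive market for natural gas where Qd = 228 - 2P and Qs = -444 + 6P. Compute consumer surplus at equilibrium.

Equilibrium: 228 - 2P = -444 + 6P gives P* = 84, Q* = 60.
Demand choke price (Qd = 0): P = 114.
CS = ½(114 − 84)(60) = 900.

Consumer surplus = 900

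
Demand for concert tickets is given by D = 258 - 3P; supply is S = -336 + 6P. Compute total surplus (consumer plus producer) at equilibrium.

Total surplus = 900

Equilibrium: 258 - 3P = -336 + 6P gives P* = 66, Q* = 60.
Demand choke price: P = 86; supply starts at P = 56.
CS = ½(86 − 66)(60) = 600; PS = ½(66 − 56)(60) = 300.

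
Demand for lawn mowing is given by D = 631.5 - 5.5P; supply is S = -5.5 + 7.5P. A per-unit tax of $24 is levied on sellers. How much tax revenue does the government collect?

Pre-tax equilibrium: P* = 49, Q* = 362.
Tax on sellers shifts supply to S = -5.5 + 7.5(P − 24) = -185.5 + 7.5P.
631.5 - 5.5P = -185.5 + 7.5P gives buyer price Pb = 817/13; sellers receive Ps = 817/13 − 24 = 505/13.
New quantity: Q = 631.5 − 5.5(817/13) = 3716/13.
Revenue = 24 × 3716/13 = 89184/13.

Tax revenue = 89184/13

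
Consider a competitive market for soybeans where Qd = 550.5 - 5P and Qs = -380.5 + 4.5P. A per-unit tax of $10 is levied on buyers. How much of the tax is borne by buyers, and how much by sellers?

Pre-tax equilibrium: P* = 98, Q* = 60.5.
Tax on buyers shifts demand to Qd = 550.5 − 5(P + 10) = 500.5 - 5P.
500.5 - 5P = -380.5 + 4.5P gives seller price Ps = 1762/19; buyers pay Pb = 1762/19 + 10 = 1952/19.
New quantity: Q = 550.5 − 5(1952/19) = 1399/38.
Buyer burden = 1952/19 − 98 = 90/19; seller burden = 98 − 1762/19 = 100/19.

Buyers bear 90/19, sellers bear 100/19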